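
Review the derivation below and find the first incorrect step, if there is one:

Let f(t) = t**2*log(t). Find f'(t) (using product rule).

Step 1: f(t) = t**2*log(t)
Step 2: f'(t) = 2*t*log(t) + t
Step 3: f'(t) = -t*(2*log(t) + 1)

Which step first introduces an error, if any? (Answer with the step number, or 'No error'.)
Step 3

Step 3 is incorrect due to a sign flip.
The step shows: -t*(2*log(t) + 1)
The correct value should be: t*(2*log(t) + 1)

Explanation: The sign of the whole expression was flipped: the term t*(2*log(t) + 1) was incorrectly written as -t*(2*log(t) + 1)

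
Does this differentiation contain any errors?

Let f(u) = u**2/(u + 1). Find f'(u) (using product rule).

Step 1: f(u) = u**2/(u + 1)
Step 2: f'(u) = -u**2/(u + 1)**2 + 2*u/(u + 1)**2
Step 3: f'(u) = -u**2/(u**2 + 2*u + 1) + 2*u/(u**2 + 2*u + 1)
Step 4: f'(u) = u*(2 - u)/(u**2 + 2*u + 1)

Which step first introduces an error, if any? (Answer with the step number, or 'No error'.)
Step 2

Step 2 is incorrect due to a wrong exponent.
The step shows: -u**2/(u + 1)**2 + 2*u/(u + 1)**2
The correct value should be: -u**2/(u + 1)**2 + 2*u/(u + 1)

Explanation: The exponent -1 on u + 1 was incorrectly written as -2: the term 2*u/(u + 1) was incorrectly written as 2*u/(u + 1)**2
The later steps are derived from this incorrect expression, so the error originates in Step 2.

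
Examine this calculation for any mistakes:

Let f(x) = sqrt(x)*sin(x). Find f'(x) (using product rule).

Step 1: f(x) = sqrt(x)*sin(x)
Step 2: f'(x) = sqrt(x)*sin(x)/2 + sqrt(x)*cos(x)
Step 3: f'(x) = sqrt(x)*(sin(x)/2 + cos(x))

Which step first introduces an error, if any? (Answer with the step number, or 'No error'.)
Step 2

Step 2 is incorrect due to a wrong exponent.
The step shows: sqrt(x)*sin(x)/2 + sqrt(x)*cos(x)
The correct value should be: sqrt(x)*cos(x) + sin(x)/(2*sqrt(x))

Explanation: The exponent -1/2 on x was incorrectly written as 1/2: the term sin(x)/(2*sqrt(x)) was incorrectly written as sqrt(x)*sin(x)/2
The later steps are derived from this incorrect expression, so the error originates in Step 2.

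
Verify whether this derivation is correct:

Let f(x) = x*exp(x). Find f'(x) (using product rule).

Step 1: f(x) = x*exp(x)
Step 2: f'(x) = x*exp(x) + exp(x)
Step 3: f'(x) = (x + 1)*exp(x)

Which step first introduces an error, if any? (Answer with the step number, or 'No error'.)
No error

All steps in this derivation are correct.
The final answer f'(x) = (x + 1)*exp(x) is valid.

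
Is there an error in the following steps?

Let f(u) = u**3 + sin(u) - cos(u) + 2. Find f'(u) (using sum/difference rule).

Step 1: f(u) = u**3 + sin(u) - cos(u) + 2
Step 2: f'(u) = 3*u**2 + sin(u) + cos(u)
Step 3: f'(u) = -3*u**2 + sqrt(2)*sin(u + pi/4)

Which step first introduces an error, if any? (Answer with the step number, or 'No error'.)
Step 3

Step 3 is incorrect due to a sign flip.
The step shows: -3*u**2 + sqrt(2)*sin(u + pi/4)
The correct value should be: 3*u**2 + sqrt(2)*sin(u + pi/4)

Explanation: The sign of one term was flipped: the term 3*u**2 was incorrectly written as -3*u**2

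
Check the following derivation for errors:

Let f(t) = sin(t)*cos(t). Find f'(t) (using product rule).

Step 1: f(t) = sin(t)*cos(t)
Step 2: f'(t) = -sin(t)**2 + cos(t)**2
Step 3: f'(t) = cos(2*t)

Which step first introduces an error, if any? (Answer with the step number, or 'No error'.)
No error

All steps in this derivation are correct.
The final answer f'(t) = cos(2*t) is valid.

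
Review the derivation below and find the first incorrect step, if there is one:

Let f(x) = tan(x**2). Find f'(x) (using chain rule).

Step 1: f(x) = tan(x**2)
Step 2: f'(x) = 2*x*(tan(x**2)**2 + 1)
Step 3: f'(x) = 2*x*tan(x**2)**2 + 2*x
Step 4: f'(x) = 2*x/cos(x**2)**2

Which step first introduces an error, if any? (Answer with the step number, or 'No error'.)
No error

All steps in this derivation are correct.
The final answer f'(x) = 2*x/cos(x**2)**2 is valid.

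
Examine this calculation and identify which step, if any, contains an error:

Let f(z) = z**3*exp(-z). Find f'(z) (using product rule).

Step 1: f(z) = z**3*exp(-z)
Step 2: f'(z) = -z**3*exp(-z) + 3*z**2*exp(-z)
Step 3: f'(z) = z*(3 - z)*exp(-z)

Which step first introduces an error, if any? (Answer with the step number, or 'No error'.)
Step 3

Step 3 is incorrect due to a wrong exponent.
The step shows: z*(3 - z)*exp(-z)
The correct value should be: z**2*(3 - z)*exp(-z)

Explanation: The exponent 2 on z was incorrectly written as 1: the term z**2*(3 - z)*exp(-z) was incorrectly written as z*(3 - z)*exp(-z)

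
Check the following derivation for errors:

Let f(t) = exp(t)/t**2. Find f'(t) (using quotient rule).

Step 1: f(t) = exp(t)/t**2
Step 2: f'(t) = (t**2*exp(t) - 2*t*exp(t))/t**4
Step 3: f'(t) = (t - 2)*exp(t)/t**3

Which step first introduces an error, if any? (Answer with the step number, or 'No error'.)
No error

All steps in this derivation are correct.
The final answer f'(t) = (t - 2)*exp(t)/t**3 is valid.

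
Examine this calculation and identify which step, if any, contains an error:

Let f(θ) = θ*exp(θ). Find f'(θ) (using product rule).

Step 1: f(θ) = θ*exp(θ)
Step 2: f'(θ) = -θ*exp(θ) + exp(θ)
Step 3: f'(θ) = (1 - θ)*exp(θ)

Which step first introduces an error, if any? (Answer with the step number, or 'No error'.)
Step 2

Step 2 is incorrect due to a sign flip.
The step shows: -θ*exp(θ) + exp(θ)
The correct value should be: θ*exp(θ) + exp(θ)

Explanation: The sign of one term was flipped: the term θ*exp(θ) was incorrectly written as -θ*exp(θ)
The later steps are derived from this incorrect expression, so the error originates in Step 2.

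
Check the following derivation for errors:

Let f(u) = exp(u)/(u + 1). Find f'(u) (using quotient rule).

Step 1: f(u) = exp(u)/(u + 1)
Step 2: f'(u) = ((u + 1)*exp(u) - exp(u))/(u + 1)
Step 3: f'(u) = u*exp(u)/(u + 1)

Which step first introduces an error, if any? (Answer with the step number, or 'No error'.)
Step 2

Step 2 is incorrect due to a wrong exponent.
The step shows: ((u + 1)*exp(u) - exp(u))/(u + 1)
The correct value should be: ((u + 1)*exp(u) - exp(u))/(u + 1)**2

Explanation: The exponent -2 on u + 1 was incorrectly written as -1: the term ((u + 1)*exp(u) - exp(u))/(u + 1)**2 was incorrectly written as ((u + 1)*exp(u) - exp(u))/(u + 1)
The later steps are derived from this incorrect expression, so the error originates in Step 2.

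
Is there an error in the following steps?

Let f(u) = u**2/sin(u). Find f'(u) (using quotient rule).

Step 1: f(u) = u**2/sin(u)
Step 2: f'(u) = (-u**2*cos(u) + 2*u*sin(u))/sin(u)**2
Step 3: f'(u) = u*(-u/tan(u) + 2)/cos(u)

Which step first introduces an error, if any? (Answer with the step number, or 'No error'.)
Step 3

Step 3 is incorrect due to a wrong trig function.
The step shows: u*(-u/tan(u) + 2)/cos(u)
The correct value should be: u*(-u/tan(u) + 2)/sin(u)

Explanation: sin(u) was incorrectly written as cos(u): the term u*(-u/tan(u) + 2)/sin(u) was incorrectly written as u*(-u/tan(u) + 2)/cos(u)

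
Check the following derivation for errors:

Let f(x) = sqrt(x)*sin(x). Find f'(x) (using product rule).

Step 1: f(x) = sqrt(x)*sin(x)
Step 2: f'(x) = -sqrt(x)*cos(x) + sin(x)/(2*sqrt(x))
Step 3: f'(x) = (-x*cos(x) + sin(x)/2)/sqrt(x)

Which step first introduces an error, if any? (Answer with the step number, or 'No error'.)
Step 2

Step 2 is incorrect due to a sign flip.
The step shows: -sqrt(x)*cos(x) + sin(x)/(2*sqrt(x))
The correct value should be: sqrt(x)*cos(x) + sin(x)/(2*sqrt(x))

Explanation: The sign of one term was flipped: the term sqrt(x)*cos(x) was incorrectly written as -sqrt(x)*cos(x)
The later steps are derived from this incorrect expression, so the error originates in Step 2.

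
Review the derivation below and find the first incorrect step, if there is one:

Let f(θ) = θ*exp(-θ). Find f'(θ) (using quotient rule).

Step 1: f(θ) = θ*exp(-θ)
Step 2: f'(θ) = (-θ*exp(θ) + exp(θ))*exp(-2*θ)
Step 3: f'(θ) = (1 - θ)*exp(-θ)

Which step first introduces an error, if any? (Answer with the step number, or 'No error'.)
No error

All steps in this derivation are correct.
The final answer f'(θ) = (1 - θ)*exp(-θ) is valid.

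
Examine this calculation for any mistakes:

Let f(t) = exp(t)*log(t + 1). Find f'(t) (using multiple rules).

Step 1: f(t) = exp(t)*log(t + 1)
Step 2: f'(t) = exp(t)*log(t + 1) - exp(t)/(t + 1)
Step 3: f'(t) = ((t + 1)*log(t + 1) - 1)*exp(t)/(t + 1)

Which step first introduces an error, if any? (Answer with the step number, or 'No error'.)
Step 2

Step 2 is incorrect due to a sign flip.
The step shows: exp(t)*log(t + 1) - exp(t)/(t + 1)
The correct value should be: exp(t)*log(t + 1) + exp(t)/(t + 1)

Explanation: The sign of one term was flipped: the term exp(t)/(t + 1) was incorrectly written as -exp(t)/(t + 1)
The later steps are derived from this incorrect expression, so the error originates in Step 2.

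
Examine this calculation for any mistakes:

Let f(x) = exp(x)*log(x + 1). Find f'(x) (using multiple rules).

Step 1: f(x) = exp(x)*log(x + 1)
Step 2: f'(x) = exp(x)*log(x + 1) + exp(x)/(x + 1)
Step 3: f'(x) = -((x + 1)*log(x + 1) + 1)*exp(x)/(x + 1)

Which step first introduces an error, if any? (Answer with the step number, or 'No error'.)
Step 3

Step 3 is incorrect due to a sign flip.
The step shows: -((x + 1)*log(x + 1) + 1)*exp(x)/(x + 1)
The correct value should be: ((x + 1)*log(x + 1) + 1)*exp(x)/(x + 1)

Explanation: The sign of the whole expression was flipped: the term ((x + 1)*log(x + 1) + 1)*exp(x)/(x + 1) was incorrectly written as -((x + 1)*log(x + 1) + 1)*exp(x)/(x + 1)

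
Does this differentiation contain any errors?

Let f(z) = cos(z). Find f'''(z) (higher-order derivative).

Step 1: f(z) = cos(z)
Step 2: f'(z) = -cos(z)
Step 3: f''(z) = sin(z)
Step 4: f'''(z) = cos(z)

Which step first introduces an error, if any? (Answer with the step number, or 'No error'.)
Step 2

Step 2 is incorrect due to a wrong trig function.
The step shows: -cos(z)
The correct value should be: -sin(z)

Explanation: sin(z) was incorrectly written as cos(z): the term -sin(z) was incorrectly written as -cos(z)
The later steps are derived from this incorrect expression, so the error originates in Step 2.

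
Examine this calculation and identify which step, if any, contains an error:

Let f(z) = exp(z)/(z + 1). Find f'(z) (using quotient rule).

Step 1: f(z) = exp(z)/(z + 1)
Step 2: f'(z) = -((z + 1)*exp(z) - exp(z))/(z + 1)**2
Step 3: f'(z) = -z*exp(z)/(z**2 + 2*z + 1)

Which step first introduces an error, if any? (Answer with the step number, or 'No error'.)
Step 2

Step 2 is incorrect due to a sign flip.
The step shows: -((z + 1)*exp(z) - exp(z))/(z + 1)**2
The correct value should be: ((z + 1)*exp(z) - exp(z))/(z + 1)**2

Explanation: The sign of the whole expression was flipped: the term ((z + 1)*exp(z) - exp(z))/(z + 1)**2 was incorrectly written as -((z + 1)*exp(z) - exp(z))/(z + 1)**2
The later steps are derived from this incorrect expression, so the error originates in Step 2.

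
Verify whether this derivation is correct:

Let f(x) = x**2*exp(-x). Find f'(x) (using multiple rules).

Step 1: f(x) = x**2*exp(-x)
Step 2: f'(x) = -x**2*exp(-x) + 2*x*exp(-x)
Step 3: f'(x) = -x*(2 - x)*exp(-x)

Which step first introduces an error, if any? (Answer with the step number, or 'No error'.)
Step 3

Step 3 is incorrect due to a sign flip.
The step shows: -x*(2 - x)*exp(-x)
The correct value should be: x*(2 - x)*exp(-x)

Explanation: The sign of the whole expression was flipped: the term x*(2 - x)*exp(-x) was incorrectly written as -x*(2 - x)*exp(-x)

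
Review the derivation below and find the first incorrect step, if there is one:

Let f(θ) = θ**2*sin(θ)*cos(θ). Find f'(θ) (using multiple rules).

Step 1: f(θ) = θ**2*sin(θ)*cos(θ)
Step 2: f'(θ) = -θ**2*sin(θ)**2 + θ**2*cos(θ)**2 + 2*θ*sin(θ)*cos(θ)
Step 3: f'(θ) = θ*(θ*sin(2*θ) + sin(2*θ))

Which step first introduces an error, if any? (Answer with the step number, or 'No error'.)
Step 3

Step 3 is incorrect due to a wrong trig function.
The step shows: θ*(θ*sin(2*θ) + sin(2*θ))
The correct value should be: θ*(θ*cos(2*θ) + sin(2*θ))

Explanation: cos(2*θ) was incorrectly written as sin(2*θ): the term θ*(θ*cos(2*θ) + sin(2*θ)) was incorrectly written as θ*(θ*sin(2*θ) + sin(2*θ))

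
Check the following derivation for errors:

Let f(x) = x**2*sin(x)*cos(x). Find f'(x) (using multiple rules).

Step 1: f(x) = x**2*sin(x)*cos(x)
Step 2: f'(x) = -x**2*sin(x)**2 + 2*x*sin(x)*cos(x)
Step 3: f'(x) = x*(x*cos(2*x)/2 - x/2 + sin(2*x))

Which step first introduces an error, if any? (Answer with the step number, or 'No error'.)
Step 2

Step 2 is incorrect due to a dropped term.
The step shows: -x**2*sin(x)**2 + 2*x*sin(x)*cos(x)
The correct value should be: -x**2*sin(x)**2 + x**2*cos(x)**2 + 2*x*sin(x)*cos(x)

Explanation: A term was dropped: the term x**2*cos(x)**2 was incorrectly omitted
The later steps are derived from this incorrect expression, so the error originates in Step 2.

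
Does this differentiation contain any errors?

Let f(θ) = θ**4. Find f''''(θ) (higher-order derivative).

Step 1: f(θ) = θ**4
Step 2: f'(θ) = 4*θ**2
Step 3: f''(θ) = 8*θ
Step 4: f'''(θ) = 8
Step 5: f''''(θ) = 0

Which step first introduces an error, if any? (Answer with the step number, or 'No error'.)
Step 2

Step 2 is incorrect due to a wrong exponent.
The step shows: 4*θ**2
The correct value should be: 4*θ**3

Explanation: The exponent 3 on θ was incorrectly written as 2: the term 4*θ**3 was incorrectly written as 4*θ**2
The later steps are derived from this incorrect expression, so the error originates in Step 2.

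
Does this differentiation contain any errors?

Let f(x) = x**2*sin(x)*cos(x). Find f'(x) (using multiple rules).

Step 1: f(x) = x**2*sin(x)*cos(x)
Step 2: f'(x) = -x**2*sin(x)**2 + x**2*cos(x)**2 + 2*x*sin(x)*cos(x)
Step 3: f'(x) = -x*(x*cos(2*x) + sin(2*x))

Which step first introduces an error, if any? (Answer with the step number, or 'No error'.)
Step 3

Step 3 is incorrect due to a sign flip.
The step shows: -x*(x*cos(2*x) + sin(2*x))
The correct value should be: x*(x*cos(2*x) + sin(2*x))

Explanation: The sign of the whole expression was flipped: the term x*(x*cos(2*x) + sin(2*x)) was incorrectly written as -x*(x*cos(2*x) + sin(2*x))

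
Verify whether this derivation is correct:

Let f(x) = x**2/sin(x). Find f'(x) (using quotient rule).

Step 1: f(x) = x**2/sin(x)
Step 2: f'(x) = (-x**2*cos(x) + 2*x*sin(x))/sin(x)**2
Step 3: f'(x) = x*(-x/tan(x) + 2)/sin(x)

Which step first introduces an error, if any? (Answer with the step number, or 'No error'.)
No error

All steps in this derivation are correct.
The final answer f'(x) = x*(-x/tan(x) + 2)/sin(x) is valid.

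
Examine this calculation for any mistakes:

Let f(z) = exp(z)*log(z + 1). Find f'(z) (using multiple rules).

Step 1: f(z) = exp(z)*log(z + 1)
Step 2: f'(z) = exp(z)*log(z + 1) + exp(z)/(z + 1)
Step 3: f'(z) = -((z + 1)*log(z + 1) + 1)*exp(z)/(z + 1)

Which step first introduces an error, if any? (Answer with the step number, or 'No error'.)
Step 3

Step 3 is incorrect due to a sign flip.
The step shows: -((z + 1)*log(z + 1) + 1)*exp(z)/(z + 1)
The correct value should be: ((z + 1)*log(z + 1) + 1)*exp(z)/(z + 1)

Explanation: The sign of the whole expression was flipped: the term ((z + 1)*log(z + 1) + 1)*exp(z)/(z + 1) was incorrectly written as -((z + 1)*log(z + 1) + 1)*exp(z)/(z + 1)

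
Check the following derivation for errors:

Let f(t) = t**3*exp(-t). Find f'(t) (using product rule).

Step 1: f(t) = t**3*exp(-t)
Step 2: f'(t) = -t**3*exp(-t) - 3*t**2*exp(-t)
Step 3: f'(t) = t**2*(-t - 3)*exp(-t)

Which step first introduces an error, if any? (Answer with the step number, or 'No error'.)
Step 2

Step 2 is incorrect due to a sign flip.
The step shows: -t**3*exp(-t) - 3*t**2*exp(-t)
The correct value should be: -t**3*exp(-t) + 3*t**2*exp(-t)

Explanation: The sign of one term was flipped: the term 3*t**2*exp(-t) was incorrectly written as -3*t**2*exp(-t)
The later steps are derived from this incorrect expression, so the error originates in Step 2.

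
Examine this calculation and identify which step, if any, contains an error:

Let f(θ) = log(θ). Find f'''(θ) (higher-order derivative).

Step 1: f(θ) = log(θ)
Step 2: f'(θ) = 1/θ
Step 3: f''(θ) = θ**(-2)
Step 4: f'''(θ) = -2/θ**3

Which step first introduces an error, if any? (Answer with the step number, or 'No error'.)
Step 3

Step 3 is incorrect due to a sign flip.
The step shows: θ**(-2)
The correct value should be: -1/θ**2

Explanation: The sign of the whole expression was flipped: the term -1/θ**2 was incorrectly written as θ**(-2)
The later steps are derived from this incorrect expression, so the error originates in Step 3.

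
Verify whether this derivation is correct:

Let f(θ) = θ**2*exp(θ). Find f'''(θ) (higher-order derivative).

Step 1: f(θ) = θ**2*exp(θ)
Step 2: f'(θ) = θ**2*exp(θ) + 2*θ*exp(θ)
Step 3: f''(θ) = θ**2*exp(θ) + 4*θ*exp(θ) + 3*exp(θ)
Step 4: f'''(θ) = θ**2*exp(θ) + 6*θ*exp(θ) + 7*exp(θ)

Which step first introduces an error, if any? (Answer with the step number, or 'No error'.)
Step 3

Step 3 is incorrect due to a wrong coefficient.
The step shows: θ**2*exp(θ) + 4*θ*exp(θ) + 3*exp(θ)
The correct value should be: θ**2*exp(θ) + 4*θ*exp(θ) + 2*exp(θ)

Explanation: The coefficient 2 was incorrectly written as 3: the term 2*exp(θ) was incorrectly written as 3*exp(θ)
The later steps are derived from this incorrect expression, so the error originates in Step 3.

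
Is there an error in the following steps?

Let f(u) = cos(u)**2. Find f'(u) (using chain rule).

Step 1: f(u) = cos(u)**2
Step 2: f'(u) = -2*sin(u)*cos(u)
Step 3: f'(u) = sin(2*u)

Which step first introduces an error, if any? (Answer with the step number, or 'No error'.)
Step 3

Step 3 is incorrect due to a sign flip.
The step shows: sin(2*u)
The correct value should be: -sin(2*u)

Explanation: The sign of the whole expression was flipped: the term -sin(2*u) was incorrectly written as sin(2*u)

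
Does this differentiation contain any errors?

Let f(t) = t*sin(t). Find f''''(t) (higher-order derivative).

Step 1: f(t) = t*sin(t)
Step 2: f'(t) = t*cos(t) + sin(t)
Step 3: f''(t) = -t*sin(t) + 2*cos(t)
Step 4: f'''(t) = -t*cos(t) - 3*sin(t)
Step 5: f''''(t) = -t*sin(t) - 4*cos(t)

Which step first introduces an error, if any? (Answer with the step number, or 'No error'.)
Step 5

Step 5 is incorrect due to a sign flip.
The step shows: -t*sin(t) - 4*cos(t)
The correct value should be: t*sin(t) - 4*cos(t)

Explanation: The sign of one term was flipped: the term t*sin(t) was incorrectly written as -t*sin(t)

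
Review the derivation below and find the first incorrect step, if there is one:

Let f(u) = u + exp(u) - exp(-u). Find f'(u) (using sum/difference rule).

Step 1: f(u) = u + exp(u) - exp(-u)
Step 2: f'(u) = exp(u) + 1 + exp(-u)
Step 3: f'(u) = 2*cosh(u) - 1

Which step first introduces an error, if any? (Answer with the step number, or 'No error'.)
Step 3

Step 3 is incorrect due to a sign flip.
The step shows: 2*cosh(u) - 1
The correct value should be: 2*cosh(u) + 1

Explanation: The sign of one term was flipped: the term 1 was incorrectly written as -1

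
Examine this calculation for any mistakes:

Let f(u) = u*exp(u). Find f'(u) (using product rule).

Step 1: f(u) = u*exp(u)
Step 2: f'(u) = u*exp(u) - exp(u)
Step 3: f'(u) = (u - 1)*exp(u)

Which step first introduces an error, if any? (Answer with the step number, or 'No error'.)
Step 2

Step 2 is incorrect due to a sign flip.
The step shows: u*exp(u) - exp(u)
The correct value should be: u*exp(u) + exp(u)

Explanation: The sign of one term was flipped: the term exp(u) was incorrectly written as -exp(u)
The later steps are derived from this incorrect expression, so the error originates in Step 2.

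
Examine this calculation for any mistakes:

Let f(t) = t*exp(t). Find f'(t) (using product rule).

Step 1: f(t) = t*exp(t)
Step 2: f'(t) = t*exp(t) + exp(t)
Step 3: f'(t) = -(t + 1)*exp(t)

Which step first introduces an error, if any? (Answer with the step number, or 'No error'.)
Step 3

Step 3 is incorrect due to a sign flip.
The step shows: -(t + 1)*exp(t)
The correct value should be: (t + 1)*exp(t)

Explanation: The sign of the whole expression was flipped: the term (t + 1)*exp(t) was incorrectly written as -(t + 1)*exp(t)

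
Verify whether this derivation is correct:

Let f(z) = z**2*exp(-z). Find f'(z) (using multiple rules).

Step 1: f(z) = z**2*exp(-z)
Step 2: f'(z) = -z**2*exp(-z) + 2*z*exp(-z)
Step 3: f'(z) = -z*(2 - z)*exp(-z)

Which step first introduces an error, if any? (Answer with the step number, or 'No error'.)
Step 3

Step 3 is incorrect due to a sign flip.
The step shows: -z*(2 - z)*exp(-z)
The correct value should be: z*(2 - z)*exp(-z)

Explanation: The sign of the whole expression was flipped: the term z*(2 - z)*exp(-z) was incorrectly written as -z*(2 - z)*exp(-z)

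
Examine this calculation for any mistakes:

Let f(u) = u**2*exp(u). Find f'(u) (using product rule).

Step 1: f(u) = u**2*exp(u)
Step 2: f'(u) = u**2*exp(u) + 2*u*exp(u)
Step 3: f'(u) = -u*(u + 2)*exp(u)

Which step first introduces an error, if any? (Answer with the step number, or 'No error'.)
Step 3

Step 3 is incorrect due to a sign flip.
The step shows: -u*(u + 2)*exp(u)
The correct value should be: u*(u + 2)*exp(u)

Explanation: The sign of the whole expression was flipped: the term u*(u + 2)*exp(u) was incorrectly written as -u*(u + 2)*exp(u)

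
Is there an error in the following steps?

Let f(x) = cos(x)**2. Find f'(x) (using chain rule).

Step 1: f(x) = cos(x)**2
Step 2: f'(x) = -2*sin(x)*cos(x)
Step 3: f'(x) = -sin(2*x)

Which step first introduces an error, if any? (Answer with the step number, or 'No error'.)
No error

All steps in this derivation are correct.
The final answer f'(x) = -sin(2*x) is valid.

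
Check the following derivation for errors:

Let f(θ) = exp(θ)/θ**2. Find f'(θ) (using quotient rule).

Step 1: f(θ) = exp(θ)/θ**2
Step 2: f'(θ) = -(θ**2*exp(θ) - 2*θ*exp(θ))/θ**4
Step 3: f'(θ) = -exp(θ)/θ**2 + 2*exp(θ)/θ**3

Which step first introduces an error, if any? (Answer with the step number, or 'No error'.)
Step 2

Step 2 is incorrect due to a sign flip.
The step shows: -(θ**2*exp(θ) - 2*θ*exp(θ))/θ**4
The correct value should be: (θ**2*exp(θ) - 2*θ*exp(θ))/θ**4

Explanation: The sign of the whole expression was flipped: the term (θ**2*exp(θ) - 2*θ*exp(θ))/θ**4 was incorrectly written as -(θ**2*exp(θ) - 2*θ*exp(θ))/θ**4
The later steps are derived from this incorrect expression, so the error originates in Step 2.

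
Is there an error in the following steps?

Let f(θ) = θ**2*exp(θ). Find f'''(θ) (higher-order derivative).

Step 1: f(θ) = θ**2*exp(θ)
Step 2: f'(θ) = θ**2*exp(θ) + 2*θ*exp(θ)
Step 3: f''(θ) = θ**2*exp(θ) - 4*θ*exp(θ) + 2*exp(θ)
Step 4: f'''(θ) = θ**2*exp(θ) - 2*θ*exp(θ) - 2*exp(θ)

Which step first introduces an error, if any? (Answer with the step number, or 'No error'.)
Step 3

Step 3 is incorrect due to a sign flip.
The step shows: θ**2*exp(θ) - 4*θ*exp(θ) + 2*exp(θ)
The correct value should be: θ**2*exp(θ) + 4*θ*exp(θ) + 2*exp(θ)

Explanation: The sign of one term was flipped: the term 4*θ*exp(θ) was incorrectly written as -4*θ*exp(θ)
The later steps are derived from this incorrect expression, so the error originates in Step 3.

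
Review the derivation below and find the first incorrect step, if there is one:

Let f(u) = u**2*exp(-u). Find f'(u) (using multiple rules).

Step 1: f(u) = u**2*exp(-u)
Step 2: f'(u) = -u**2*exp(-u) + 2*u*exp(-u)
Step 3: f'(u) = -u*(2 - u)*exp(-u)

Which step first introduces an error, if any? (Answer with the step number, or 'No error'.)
Step 3

Step 3 is incorrect due to a sign flip.
The step shows: -u*(2 - u)*exp(-u)
The correct value should be: u*(2 - u)*exp(-u)

Explanation: The sign of the whole expression was flipped: the term u*(2 - u)*exp(-u) was incorrectly written as -u*(2 - u)*exp(-u)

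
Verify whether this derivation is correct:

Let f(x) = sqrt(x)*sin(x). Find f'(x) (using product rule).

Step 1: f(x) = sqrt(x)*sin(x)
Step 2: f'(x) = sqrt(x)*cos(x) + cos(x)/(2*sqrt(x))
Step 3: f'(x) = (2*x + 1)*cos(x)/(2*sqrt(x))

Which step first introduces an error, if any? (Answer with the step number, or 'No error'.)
Step 2

Step 2 is incorrect due to a wrong trig function.
The step shows: sqrt(x)*cos(x) + cos(x)/(2*sqrt(x))
The correct value should be: sqrt(x)*cos(x) + sin(x)/(2*sqrt(x))

Explanation: sin(x) was incorrectly written as cos(x): the term sin(x)/(2*sqrt(x)) was incorrectly written as cos(x)/(2*sqrt(x))
The later steps are derived from this incorrect expression, so the error originates in Step 2.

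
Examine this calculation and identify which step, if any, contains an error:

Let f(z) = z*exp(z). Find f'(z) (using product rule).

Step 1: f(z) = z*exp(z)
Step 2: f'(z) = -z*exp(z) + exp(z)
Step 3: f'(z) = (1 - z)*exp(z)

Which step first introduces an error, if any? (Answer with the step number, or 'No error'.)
Step 2

Step 2 is incorrect due to a sign flip.
The step shows: -z*exp(z) + exp(z)
The correct value should be: z*exp(z) + exp(z)

Explanation: The sign of one term was flipped: the term z*exp(z) was incorrectly written as -z*exp(z)
The later steps are derived from this incorrect expression, so the error originates in Step 2.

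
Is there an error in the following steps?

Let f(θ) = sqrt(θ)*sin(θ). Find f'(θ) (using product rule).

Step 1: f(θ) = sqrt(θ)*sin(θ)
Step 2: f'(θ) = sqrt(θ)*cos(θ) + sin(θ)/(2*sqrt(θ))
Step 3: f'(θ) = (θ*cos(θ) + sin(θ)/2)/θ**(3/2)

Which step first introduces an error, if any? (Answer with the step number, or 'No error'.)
Step 3

Step 3 is incorrect due to a wrong exponent.
The step shows: (θ*cos(θ) + sin(θ)/2)/θ**(3/2)
The correct value should be: (θ*cos(θ) + sin(θ)/2)/sqrt(θ)

Explanation: The exponent -1/2 on θ was incorrectly written as -3/2: the term (θ*cos(θ) + sin(θ)/2)/sqrt(θ) was incorrectly written as (θ*cos(θ) + sin(θ)/2)/θ**(3/2)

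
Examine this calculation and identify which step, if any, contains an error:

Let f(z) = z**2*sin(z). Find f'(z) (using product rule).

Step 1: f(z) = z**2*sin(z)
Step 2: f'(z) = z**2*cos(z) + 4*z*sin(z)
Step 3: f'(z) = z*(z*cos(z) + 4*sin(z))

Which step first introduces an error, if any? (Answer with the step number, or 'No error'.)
Step 2

Step 2 is incorrect due to a wrong coefficient.
The step shows: z**2*cos(z) + 4*z*sin(z)
The correct value should be: z**2*cos(z) + 2*z*sin(z)

Explanation: The coefficient 2 was incorrectly written as 4: the term 2*z*sin(z) was incorrectly written as 4*z*sin(z)
The later steps are derived from this incorrect expression, so the error originates in Step 2.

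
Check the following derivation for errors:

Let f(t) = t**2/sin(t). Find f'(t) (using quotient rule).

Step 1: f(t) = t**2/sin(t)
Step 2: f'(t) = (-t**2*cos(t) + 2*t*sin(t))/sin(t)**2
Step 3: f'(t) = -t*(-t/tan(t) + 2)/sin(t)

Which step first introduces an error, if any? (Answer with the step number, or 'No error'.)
Step 3

Step 3 is incorrect due to a sign flip.
The step shows: -t*(-t/tan(t) + 2)/sin(t)
The correct value should be: t*(-t/tan(t) + 2)/sin(t)

Explanation: The sign of the whole expression was flipped: the term t*(-t/tan(t) + 2)/sin(t) was incorrectly written as -t*(-t/tan(t) + 2)/sin(t)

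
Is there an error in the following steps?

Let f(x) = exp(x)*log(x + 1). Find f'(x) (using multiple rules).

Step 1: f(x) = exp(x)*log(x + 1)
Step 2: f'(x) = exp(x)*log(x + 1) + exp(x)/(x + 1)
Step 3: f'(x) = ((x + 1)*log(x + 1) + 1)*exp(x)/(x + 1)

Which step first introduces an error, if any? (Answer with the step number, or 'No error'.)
No error

All steps in this derivation are correct.
The final answer f'(x) = ((x + 1)*log(x + 1) + 1)*exp(x)/(x + 1) is valid.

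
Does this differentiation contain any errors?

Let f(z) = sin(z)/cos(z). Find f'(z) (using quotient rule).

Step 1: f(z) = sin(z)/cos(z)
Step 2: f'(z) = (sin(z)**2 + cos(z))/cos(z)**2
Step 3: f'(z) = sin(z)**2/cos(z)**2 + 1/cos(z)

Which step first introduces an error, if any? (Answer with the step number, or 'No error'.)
Step 2

Step 2 is incorrect due to a wrong exponent.
The step shows: (sin(z)**2 + cos(z))/cos(z)**2
The correct value should be: (sin(z)**2 + cos(z)**2)/cos(z)**2

Explanation: The exponent 2 on cos(z) was incorrectly written as 1: the term (sin(z)**2 + cos(z)**2)/cos(z)**2 was incorrectly written as (sin(z)**2 + cos(z))/cos(z)**2
The later steps are derived from this incorrect expression, so the error originates in Step 2.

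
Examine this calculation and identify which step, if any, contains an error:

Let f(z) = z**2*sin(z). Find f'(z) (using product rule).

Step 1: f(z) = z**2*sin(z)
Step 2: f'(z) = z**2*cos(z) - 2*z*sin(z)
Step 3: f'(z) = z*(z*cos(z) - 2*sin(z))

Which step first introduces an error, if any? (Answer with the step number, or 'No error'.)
Step 2

Step 2 is incorrect due to a sign flip.
The step shows: z**2*cos(z) - 2*z*sin(z)
The correct value should be: z**2*cos(z) + 2*z*sin(z)

Explanation: The sign of one term was flipped: the term 2*z*sin(z) was incorrectly written as -2*z*sin(z)
The later steps are derived from this incorrect expression, so the error originates in Step 2.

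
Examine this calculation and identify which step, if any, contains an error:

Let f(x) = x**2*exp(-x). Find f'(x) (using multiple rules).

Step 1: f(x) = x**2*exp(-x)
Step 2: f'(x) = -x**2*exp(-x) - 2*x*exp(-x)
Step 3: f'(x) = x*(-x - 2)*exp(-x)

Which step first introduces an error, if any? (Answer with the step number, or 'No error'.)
Step 2

Step 2 is incorrect due to a sign flip.
The step shows: -x**2*exp(-x) - 2*x*exp(-x)
The correct value should be: -x**2*exp(-x) + 2*x*exp(-x)

Explanation: The sign of one term was flipped: the term 2*x*exp(-x) was incorrectly written as -2*x*exp(-x)
The later steps are derived from this incorrect expression, so the error originates in Step 2.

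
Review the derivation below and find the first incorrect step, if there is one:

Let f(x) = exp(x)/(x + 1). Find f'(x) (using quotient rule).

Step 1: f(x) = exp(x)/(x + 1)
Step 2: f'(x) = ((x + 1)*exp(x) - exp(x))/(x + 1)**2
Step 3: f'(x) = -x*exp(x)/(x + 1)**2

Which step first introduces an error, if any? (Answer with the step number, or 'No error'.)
Step 3

Step 3 is incorrect due to a sign flip.
The step shows: -x*exp(x)/(x + 1)**2
The correct value should be: x*exp(x)/(x + 1)**2

Explanation: The sign of the whole expression was flipped: the term x*exp(x)/(x + 1)**2 was incorrectly written as -x*exp(x)/(x + 1)**2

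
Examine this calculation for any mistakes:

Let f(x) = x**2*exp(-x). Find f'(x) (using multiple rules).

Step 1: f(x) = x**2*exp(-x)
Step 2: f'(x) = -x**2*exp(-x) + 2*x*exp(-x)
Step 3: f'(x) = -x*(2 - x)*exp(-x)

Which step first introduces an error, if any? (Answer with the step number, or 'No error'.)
Step 3

Step 3 is incorrect due to a sign flip.
The step shows: -x*(2 - x)*exp(-x)
The correct value should be: x*(2 - x)*exp(-x)

Explanation: The sign of the whole expression was flipped: the term x*(2 - x)*exp(-x) was incorrectly written as -x*(2 - x)*exp(-x)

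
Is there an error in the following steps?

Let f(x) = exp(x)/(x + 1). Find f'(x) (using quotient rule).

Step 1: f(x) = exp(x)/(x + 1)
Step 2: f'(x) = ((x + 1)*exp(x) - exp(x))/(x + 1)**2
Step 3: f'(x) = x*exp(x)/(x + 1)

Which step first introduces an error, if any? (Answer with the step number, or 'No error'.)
Step 3

Step 3 is incorrect due to a wrong exponent.
The step shows: x*exp(x)/(x + 1)
The correct value should be: x*exp(x)/(x + 1)**2

Explanation: The exponent -2 on x + 1 was incorrectly written as -1: the term x*exp(x)/(x + 1)**2 was incorrectly written as x*exp(x)/(x + 1)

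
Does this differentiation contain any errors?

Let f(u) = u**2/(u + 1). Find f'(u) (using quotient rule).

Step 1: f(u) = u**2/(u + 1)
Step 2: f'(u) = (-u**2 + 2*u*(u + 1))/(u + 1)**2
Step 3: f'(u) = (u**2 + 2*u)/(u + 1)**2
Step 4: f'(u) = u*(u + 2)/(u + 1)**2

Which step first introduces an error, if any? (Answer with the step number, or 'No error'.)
No error

All steps in this derivation are correct.
The final answer f'(u) = u*(u + 2)/(u + 1)**2 is valid.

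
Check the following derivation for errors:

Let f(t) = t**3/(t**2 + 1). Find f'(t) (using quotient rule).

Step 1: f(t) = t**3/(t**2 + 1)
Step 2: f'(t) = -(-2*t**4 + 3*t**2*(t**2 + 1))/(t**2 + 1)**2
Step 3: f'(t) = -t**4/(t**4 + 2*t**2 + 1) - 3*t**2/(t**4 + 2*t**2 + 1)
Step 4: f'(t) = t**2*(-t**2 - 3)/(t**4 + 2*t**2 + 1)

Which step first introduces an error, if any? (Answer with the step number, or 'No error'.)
Step 2

Step 2 is incorrect due to a sign flip.
The step shows: -(-2*t**4 + 3*t**2*(t**2 + 1))/(t**2 + 1)**2
The correct value should be: (-2*t**4 + 3*t**2*(t**2 + 1))/(t**2 + 1)**2

Explanation: The sign of the whole expression was flipped: the term (-2*t**4 + 3*t**2*(t**2 + 1))/(t**2 + 1)**2 was incorrectly written as -(-2*t**4 + 3*t**2*(t**2 + 1))/(t**2 + 1)**2
The later steps are derived from this incorrect expression, so the error originates in Step 2.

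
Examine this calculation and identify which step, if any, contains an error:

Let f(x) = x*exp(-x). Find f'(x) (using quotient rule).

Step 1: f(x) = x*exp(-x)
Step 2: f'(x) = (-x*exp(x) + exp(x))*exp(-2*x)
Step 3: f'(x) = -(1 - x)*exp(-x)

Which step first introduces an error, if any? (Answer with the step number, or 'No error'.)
Step 3

Step 3 is incorrect due to a sign flip.
The step shows: -(1 - x)*exp(-x)
The correct value should be: (1 - x)*exp(-x)

Explanation: The sign of the whole expression was flipped: the term (1 - x)*exp(-x) was incorrectly written as -(1 - x)*exp(-x)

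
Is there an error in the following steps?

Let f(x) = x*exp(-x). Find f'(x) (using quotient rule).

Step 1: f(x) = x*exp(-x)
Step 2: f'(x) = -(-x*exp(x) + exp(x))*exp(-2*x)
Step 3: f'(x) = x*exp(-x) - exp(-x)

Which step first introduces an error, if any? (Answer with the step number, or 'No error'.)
Step 2

Step 2 is incorrect due to a sign flip.
The step shows: -(-x*exp(x) + exp(x))*exp(-2*x)
The correct value should be: (-x*exp(x) + exp(x))*exp(-2*x)

Explanation: The sign of the whole expression was flipped: the term (-x*exp(x) + exp(x))*exp(-2*x) was incorrectly written as -(-x*exp(x) + exp(x))*exp(-2*x)
The later steps are derived from this incorrect expression, so the error originates in Step 2.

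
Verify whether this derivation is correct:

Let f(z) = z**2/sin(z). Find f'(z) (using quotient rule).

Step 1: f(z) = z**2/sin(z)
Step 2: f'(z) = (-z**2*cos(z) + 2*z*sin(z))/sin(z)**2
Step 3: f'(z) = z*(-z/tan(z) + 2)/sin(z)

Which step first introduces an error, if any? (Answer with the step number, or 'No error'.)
No error

All steps in this derivation are correct.
The final answer f'(z) = z*(-z/tan(z) + 2)/sin(z) is valid.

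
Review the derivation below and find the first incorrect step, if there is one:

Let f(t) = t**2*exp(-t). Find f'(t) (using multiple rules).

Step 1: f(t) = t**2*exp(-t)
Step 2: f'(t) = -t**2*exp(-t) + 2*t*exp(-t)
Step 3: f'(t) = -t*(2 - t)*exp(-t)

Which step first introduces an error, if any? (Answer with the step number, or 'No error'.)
Step 3

Step 3 is incorrect due to a sign flip.
The step shows: -t*(2 - t)*exp(-t)
The correct value should be: t*(2 - t)*exp(-t)

Explanation: The sign of the whole expression was flipped: the term t*(2 - t)*exp(-t) was incorrectly written as -t*(2 - t)*exp(-t)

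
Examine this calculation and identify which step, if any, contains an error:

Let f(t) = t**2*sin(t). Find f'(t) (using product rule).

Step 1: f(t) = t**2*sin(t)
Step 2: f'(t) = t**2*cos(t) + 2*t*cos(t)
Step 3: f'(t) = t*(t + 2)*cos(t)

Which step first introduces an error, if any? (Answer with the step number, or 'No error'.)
Step 2

Step 2 is incorrect due to a wrong trig function.
The step shows: t**2*cos(t) + 2*t*cos(t)
The correct value should be: t**2*cos(t) + 2*t*sin(t)

Explanation: sin(t) was incorrectly written as cos(t): the term 2*t*sin(t) was incorrectly written as 2*t*cos(t)
The later steps are derived from this incorrect expression, so the error originates in Step 2.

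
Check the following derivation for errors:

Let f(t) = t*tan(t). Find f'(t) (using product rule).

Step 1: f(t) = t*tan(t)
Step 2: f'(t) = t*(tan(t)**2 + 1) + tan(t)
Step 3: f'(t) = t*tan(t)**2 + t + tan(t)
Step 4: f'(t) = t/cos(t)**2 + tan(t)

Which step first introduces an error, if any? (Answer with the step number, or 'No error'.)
No error

All steps in this derivation are correct.
The final answer f'(t) = t/cos(t)**2 + tan(t) is valid.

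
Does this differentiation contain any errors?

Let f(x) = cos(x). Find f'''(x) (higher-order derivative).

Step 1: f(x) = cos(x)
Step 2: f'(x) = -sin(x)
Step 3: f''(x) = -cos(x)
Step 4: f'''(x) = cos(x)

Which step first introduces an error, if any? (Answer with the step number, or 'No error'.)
Step 4

Step 4 is incorrect due to a wrong trig function.
The step shows: cos(x)
The correct value should be: sin(x)

Explanation: sin(x) was incorrectly written as cos(x): the term sin(x) was incorrectly written as cos(x)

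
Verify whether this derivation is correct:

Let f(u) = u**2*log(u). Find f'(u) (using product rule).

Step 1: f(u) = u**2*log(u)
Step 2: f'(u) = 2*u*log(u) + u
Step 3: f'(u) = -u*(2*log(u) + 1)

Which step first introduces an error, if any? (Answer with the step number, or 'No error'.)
Step 3

Step 3 is incorrect due to a sign flip.
The step shows: -u*(2*log(u) + 1)
The correct value should be: u*(2*log(u) + 1)

Explanation: The sign of the whole expression was flipped: the term u*(2*log(u) + 1) was incorrectly written as -u*(2*log(u) + 1)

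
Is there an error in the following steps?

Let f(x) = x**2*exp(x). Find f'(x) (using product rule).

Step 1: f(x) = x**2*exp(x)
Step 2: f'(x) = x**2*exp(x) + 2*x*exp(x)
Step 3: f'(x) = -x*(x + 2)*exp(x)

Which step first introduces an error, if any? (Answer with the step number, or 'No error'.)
Step 3

Step 3 is incorrect due to a sign flip.
The step shows: -x*(x + 2)*exp(x)
The correct value should be: x*(x + 2)*exp(x)

Explanation: The sign of the whole expression was flipped: the term x*(x + 2)*exp(x) was incorrectly written as -x*(x + 2)*exp(x)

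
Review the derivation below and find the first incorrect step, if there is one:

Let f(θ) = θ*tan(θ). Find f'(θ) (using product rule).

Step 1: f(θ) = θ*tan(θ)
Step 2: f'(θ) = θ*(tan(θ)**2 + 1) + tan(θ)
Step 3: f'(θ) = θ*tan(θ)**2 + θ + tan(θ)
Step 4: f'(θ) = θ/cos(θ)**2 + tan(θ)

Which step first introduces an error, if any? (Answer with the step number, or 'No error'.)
No error

All steps in this derivation are correct.
The final answer f'(θ) = θ/cos(θ)**2 + tan(θ) is valid.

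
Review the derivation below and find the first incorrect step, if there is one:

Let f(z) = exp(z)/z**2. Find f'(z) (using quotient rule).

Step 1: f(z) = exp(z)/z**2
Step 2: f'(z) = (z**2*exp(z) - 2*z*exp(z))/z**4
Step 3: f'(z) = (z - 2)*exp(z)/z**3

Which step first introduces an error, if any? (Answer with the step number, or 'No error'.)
No error

All steps in this derivation are correct.
The final answer f'(z) = (z - 2)*exp(z)/z**3 is valid.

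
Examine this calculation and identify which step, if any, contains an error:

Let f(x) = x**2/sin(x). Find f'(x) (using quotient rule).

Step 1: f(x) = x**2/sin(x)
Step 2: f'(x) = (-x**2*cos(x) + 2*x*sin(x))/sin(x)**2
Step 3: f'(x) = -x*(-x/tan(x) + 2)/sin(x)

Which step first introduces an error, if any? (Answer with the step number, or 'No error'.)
Step 3

Step 3 is incorrect due to a sign flip.
The step shows: -x*(-x/tan(x) + 2)/sin(x)
The correct value should be: x*(-x/tan(x) + 2)/sin(x)

Explanation: The sign of the whole expression was flipped: the term x*(-x/tan(x) + 2)/sin(x) was incorrectly written as -x*(-x/tan(x) + 2)/sin(x)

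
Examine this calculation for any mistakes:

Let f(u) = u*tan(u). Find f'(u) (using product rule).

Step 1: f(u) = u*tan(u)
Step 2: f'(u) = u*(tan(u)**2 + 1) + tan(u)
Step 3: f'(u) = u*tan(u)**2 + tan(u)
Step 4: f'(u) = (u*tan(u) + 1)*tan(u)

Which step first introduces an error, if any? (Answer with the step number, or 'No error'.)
Step 3

Step 3 is incorrect due to a dropped term.
The step shows: u*tan(u)**2 + tan(u)
The correct value should be: u*tan(u)**2 + u + tan(u)

Explanation: A term was dropped: the term u was incorrectly omitted
The later steps are derived from this incorrect expression, so the error originates in Step 3.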